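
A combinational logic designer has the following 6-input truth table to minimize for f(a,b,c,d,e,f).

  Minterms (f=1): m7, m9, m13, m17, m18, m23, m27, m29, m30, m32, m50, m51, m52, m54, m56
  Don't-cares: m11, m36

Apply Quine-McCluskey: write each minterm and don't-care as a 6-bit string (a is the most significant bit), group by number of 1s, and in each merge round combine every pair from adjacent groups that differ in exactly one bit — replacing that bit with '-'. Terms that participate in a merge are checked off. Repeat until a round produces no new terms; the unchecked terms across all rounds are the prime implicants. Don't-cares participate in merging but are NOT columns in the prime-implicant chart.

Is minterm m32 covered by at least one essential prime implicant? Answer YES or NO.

size-2^0 implicants → 000111(✓)  001001(✓)  001011(✓)  001101(✓)  010001  010010(✓)  010111(✓)  011011(✓)  011101(✓)  011110  100000(✓)  100100(✓)  110010(✓)  110011(✓)  110100(✓)  110110(✓)  111000
size-2^1 implicants → -10010  0-0111  0-1011  0-1101  001-01  0010-1  1-0100  100-00  110-10  11001-  1101-0
Unchecked terms (primes): -10010, 0-0111, 0-1011, 0-1101, 001-01, 0010-1, 010001, 011110, 1-0100, 100-00, 110-10, 11001-, 1101-0, 111000
Minterm coverage:
  m7 ⊆ 0-0111 [E]
  m9 ⊆ 001-01,0010-1
  m13 ⊆ 0-1101,001-01
  m17 ⊆ 010001 [E]
  m18 ⊆ -10010 [E]
  m23 ⊆ 0-0111 [E]
  m27 ⊆ 0-1011 [E]
  m29 ⊆ 0-1101 [E]
  m30 ⊆ 011110 [E]
  m32 ⊆ 100-00 [E]
  m50 ⊆ -10010,110-10,11001-
  m51 ⊆ 11001- [E]
  m52 ⊆ 1-0100,1101-0
  m54 ⊆ 110-10,1101-0
  m56 ⊆ 111000 [E]
E = {-10010, 0-0111, 0-1011, 0-1101, 010001, 011110, 100-00, 11001-, 111000}

YES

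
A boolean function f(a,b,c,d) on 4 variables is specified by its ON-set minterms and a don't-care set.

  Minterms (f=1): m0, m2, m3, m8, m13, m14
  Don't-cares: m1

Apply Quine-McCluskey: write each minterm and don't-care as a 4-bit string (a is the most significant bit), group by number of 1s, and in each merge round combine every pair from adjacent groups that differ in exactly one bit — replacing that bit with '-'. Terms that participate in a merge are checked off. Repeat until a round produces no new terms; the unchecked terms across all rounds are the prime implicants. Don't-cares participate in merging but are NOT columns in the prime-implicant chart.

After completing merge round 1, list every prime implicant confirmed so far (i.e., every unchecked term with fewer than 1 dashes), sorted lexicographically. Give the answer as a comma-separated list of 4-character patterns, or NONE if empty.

size-2^0 implicants → 0000(✓)  0001(✓)  0010(✓)  0011(✓)  1000(✓)  1101  1110
size-2^1 implicants → -000  00-0(✓)  00-1(✓)  000-(✓)  001-(✓)
size-2^2 implicants → 00--
Unchecked terms (primes): -000, 00--, 1101, 1110

1101, 1110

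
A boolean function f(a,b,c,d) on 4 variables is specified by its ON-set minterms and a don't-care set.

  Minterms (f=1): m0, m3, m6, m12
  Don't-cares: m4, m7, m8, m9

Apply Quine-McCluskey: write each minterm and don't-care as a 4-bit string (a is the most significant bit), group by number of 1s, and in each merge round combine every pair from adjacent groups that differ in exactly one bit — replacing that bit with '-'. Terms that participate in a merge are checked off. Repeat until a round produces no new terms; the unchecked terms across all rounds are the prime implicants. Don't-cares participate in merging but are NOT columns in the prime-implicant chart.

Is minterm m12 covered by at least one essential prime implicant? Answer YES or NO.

YES

Round 0: 0000✓ 0011✓ 0100✓ 0110✓ 0111✓ 1000✓ 1001✓ 1100✓
Round 1: -000✓ -100✓ 0-00✓ 0-11 01-0 011- 1-00✓ 100-
Round 2: --00
PIs = {--00, 0-11, 01-0, 011-, 100-}
Coverage chart:
  m0: --00 ←essential
  m3: 0-11 ←essential
  m6: 01-0,011-
  m12: --00 ←essential
Essential: --00, 0-11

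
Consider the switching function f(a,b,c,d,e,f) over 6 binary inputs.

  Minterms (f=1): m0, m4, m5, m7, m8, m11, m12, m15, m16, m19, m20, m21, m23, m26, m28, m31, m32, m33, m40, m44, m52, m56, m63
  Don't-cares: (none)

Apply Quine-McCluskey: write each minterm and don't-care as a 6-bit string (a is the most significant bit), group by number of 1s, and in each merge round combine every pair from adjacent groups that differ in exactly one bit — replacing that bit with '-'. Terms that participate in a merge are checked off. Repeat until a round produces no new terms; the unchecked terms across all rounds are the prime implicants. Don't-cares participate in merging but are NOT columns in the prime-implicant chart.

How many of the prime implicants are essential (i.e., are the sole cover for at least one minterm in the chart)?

10

Round 0: 000000✓ 000100✓ 000101✓ 000111✓ 001000✓ 001011✓ 001100✓ 001111✓ 010000✓ 010011✓ 010100✓ 010101✓ 010111✓ 011010 011100✓ 011111✓ 100000✓ 100001✓ 101000✓ 101100✓ 110100✓ 111000✓ 111111✓
Round 1: -00000✓ -01000✓ -01100✓ -10100 -11111 0-0000✓ 0-0100✓ 0-0101✓ 0-0111✓ 0-1100✓ 0-1111✓ 00-000✓ 00-100✓ 00-111✓ 000-00✓ 0001-1✓ 00010-✓ 001-00✓ 001-11 01-100✓ 01-111✓ 010-00✓ 010-11 0101-1✓ 01010-✓ 1-1000 10-000✓ 10000- 101-00✓
Round 2: -0-000 -01-00 0--100 0--111 0-0-00 0-01-1 0-010- 00--00
PIs = {-0-000, -01-00, -10100, -11111, 0--100, 0--111, 0-0-00, 0-01-1, 0-010-, 00--00, 001-11, 010-11, 011010, 1-1000, 10000-}
Coverage chart:
  m0: -0-000,0-0-00,00--00
  m4: 0--100,0-0-00,0-010-,00--00
  m5: 0-01-1,0-010-
  m7: 0--111,0-01-1
  m8: -0-000,-01-00,00--00
  m11: 001-11 ←essential
  m12: -01-00,0--100,00--00
  m15: 0--111,001-11
  m16: 0-0-00 ←essential
  m19: 010-11 ←essential
  m20: -10100,0--100,0-0-00,0-010-
  m21: 0-01-1,0-010-
  m23: 0--111,0-01-1,010-11
  m26: 011010 ←essential
  m28: 0--100 ←essential
  m31: -11111,0--111
  m32: -0-000,10000-
  m33: 10000- ←essential
  m40: -0-000,-01-00,1-1000
  m44: -01-00 ←essential
  m52: -10100 ←essential
  m56: 1-1000 ←essential
  m63: -11111 ←essential
Essential: -01-00, -10100, -11111, 0--100, 0-0-00, 001-11, 010-11, 011010, 1-1000, 10000-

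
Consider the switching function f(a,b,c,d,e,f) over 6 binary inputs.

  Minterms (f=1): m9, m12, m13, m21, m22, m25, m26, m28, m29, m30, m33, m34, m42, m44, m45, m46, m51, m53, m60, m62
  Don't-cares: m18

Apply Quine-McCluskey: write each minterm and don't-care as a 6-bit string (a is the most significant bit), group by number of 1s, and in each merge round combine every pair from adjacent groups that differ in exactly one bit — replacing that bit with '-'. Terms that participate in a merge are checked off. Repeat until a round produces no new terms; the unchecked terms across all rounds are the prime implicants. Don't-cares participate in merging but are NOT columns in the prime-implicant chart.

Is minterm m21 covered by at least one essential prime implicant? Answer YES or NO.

Round 0: 001001✓ 001100✓ 001101✓ 010010✓ 010101✓ 010110✓ 011001✓ 011010✓ 011100✓ 011101✓ 011110✓ 100001 100010✓ 101010✓ 101100✓ 101101✓ 101110✓ 110011 110101✓ 111100✓ 111110✓
Round 1: -01100✓ -01101✓ -10101 -11100✓ -11110✓ 0-1001✓ 0-1100✓ 0-1101✓ 001-01✓ 00110-✓ 01-010✓ 01-101 01-110✓ 010-10✓ 011-01✓ 011-10✓ 0111-0✓ 01110-✓ 1-1100✓ 1-1110✓ 10-010 101-10 1011-0✓ 10110-✓ 1111-0✓
Round 2: --1100 -0110- -111-0 0-1-01 0-110- 01--10 1-11-0
PIs = {--1100, -0110-, -10101, -111-0, 0-1-01, 0-110-, 01--10, 01-101, 1-11-0, 10-010, 100001, 101-10, 110011}
Coverage chart:
  m9: 0-1-01 ←essential
  m12: --1100,-0110-,0-110-
  m13: -0110-,0-1-01,0-110-
  m21: -10101,01-101
  m22: 01--10 ←essential
  m25: 0-1-01 ←essential
  m26: 01--10 ←essential
  m28: --1100,-111-0,0-110-
  m29: 0-1-01,0-110-,01-101
  m30: -111-0,01--10
  m33: 100001 ←essential
  m34: 10-010 ←essential
  m42: 10-010,101-10
  m44: --1100,-0110-,1-11-0
  m45: -0110- ←essential
  m46: 1-11-0,101-10
  m51: 110011 ←essential
  m53: -10101 ←essential
  m60: --1100,-111-0,1-11-0
  m62: -111-0,1-11-0
Essential: -0110-, -10101, 0-1-01, 01--10, 10-010, 100001, 110011

YES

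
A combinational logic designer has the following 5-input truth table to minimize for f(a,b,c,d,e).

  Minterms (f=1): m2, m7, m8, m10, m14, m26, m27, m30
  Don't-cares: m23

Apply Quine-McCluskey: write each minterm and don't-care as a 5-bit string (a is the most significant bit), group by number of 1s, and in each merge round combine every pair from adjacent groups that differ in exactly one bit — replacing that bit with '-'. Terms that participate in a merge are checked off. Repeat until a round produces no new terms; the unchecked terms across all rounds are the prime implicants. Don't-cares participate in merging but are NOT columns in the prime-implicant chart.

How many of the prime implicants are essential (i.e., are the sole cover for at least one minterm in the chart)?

Round 0: 00010✓ 00111✓ 01000✓ 01010✓ 01110✓ 10111✓ 11010✓ 11011✓ 11110✓
Round 1: -0111 -1010✓ -1110✓ 0-010 01-10✓ 010-0 11-10✓ 1101-
Round 2: -1-10
PIs = {-0111, -1-10, 0-010, 010-0, 1101-}
Coverage chart:
  m2: 0-010 ←essential
  m7: -0111 ←essential
  m8: 010-0 ←essential
  m10: -1-10,0-010,010-0
  m14: -1-10 ←essential
  m26: -1-10,1101-
  m27: 1101- ←essential
  m30: -1-10 ←essential
Essential: -0111, -1-10, 0-010, 010-0, 1101-

5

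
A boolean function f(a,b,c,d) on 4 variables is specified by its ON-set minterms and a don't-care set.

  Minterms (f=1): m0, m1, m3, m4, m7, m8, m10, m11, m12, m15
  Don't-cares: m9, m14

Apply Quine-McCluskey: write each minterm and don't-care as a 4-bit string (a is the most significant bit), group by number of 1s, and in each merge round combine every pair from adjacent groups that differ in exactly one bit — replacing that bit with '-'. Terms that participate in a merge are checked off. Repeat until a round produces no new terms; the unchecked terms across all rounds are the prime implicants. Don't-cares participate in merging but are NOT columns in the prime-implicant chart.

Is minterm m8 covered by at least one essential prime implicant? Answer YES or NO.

YES

Round 0: 0000✓ 0001✓ 0011✓ 0100✓ 0111✓ 1000✓ 1001✓ 1010✓ 1011✓ 1100✓ 1110✓ 1111✓
Round 1: -000✓ -001✓ -011✓ -100✓ -111✓ 0-00✓ 0-11✓ 00-1✓ 000-✓ 1-00✓ 1-10✓ 1-11✓ 10-0✓ 10-1✓ 100-✓ 101-✓ 11-0✓ 111-✓
Round 2: --00 --11 -0-1 -00- 1--0 1-1- 10--
PIs = {--00, --11, -0-1, -00-, 1--0, 1-1-, 10--}
Coverage chart:
  m0: --00,-00-
  m1: -0-1,-00-
  m3: --11,-0-1
  m4: --00 ←essential
  m7: --11 ←essential
  m8: --00,-00-,1--0,10--
  m10: 1--0,1-1-,10--
  m11: --11,-0-1,1-1-,10--
  m12: --00,1--0
  m15: --11,1-1-
Essential: --00, --11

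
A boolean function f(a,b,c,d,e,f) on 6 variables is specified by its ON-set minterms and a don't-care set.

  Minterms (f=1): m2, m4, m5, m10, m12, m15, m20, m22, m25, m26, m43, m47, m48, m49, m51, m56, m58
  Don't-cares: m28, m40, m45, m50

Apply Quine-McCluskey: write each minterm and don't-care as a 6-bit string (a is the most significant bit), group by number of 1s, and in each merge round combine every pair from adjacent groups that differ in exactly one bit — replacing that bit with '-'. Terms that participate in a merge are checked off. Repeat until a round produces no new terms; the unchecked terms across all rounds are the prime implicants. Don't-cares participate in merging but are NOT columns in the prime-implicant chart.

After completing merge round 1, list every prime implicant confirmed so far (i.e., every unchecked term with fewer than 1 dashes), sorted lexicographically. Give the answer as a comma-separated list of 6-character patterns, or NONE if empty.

011001

Round 0: 000010✓ 000100✓ 000101✓ 001010✓ 001100✓ 001111✓ 010100✓ 010110✓ 011001 011010✓ 011100✓ 101000✓ 101011✓ 101101✓ 101111✓ 110000✓ 110001✓ 110010✓ 110011✓ 111000✓ 111010✓
Round 1: -01111 -11010 0-0100✓ 0-1010 0-1100✓ 00-010 00-100✓ 00010- 01-100✓ 0101-0 1-1000 101-11 1011-1 11-000✓ 11-010✓ 1100-0✓ 1100-1✓ 11000-✓ 11001-✓ 1110-0✓
Round 2: 0--100 11-0-0 1100--
PIs = {-01111, -11010, 0--100, 0-1010, 00-010, 00010-, 0101-0, 011001, 1-1000, 101-11, 1011-1, 11-0-0, 1100--}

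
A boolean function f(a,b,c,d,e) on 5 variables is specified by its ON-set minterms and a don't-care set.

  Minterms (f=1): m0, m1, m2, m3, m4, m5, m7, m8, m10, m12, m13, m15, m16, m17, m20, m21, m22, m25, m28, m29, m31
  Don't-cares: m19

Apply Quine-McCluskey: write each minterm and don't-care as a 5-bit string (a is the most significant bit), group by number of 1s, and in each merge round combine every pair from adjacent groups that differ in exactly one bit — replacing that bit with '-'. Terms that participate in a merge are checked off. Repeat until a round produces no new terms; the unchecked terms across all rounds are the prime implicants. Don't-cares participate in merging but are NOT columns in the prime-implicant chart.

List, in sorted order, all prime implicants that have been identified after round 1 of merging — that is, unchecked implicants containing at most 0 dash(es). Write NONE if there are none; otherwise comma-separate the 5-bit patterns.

NONE

Round 0: 00000✓ 00001✓ 00010✓ 00011✓ 00100✓ 00101✓ 00111✓ 01000✓ 01010✓ 01100✓ 01101✓ 01111✓ 10000✓ 10001✓ 10011✓ 10100✓ 10101✓ 10110✓ 11001✓ 11100✓ 11101✓ 11111✓
Round 1: -0000✓ -0001✓ -0011✓ -0100✓ -0101✓ -1100✓ -1101✓ -1111✓ 0-000✓ 0-010✓ 0-100✓ 0-101✓ 0-111✓ 00-00✓ 00-01✓ 00-11✓ 000-0✓ 000-1✓ 0000-✓ 0001-✓ 001-1✓ 0010-✓ 01-00✓ 010-0✓ 011-1✓ 0110-✓ 1-001✓ 1-100✓ 1-101✓ 10-00✓ 10-01✓ 100-1✓ 1000-✓ 101-0 1010-✓ 11-01✓ 111-1✓ 1110-✓
Round 2: --100✓ --101✓ -0-00✓ -0-01✓ -00-1 -000-✓ -010-✓ -11-1 -110-✓ 0--00 0-0-0 0-1-1 0-10-✓ 00--1 00-0-✓ 000-- 1--01 1-10-✓ 10-0-✓
Round 3: --10- -0-0-
PIs = {--10-, -0-0-, -00-1, -11-1, 0--00, 0-0-0, 0-1-1, 00--1, 000--, 1--01, 101-0}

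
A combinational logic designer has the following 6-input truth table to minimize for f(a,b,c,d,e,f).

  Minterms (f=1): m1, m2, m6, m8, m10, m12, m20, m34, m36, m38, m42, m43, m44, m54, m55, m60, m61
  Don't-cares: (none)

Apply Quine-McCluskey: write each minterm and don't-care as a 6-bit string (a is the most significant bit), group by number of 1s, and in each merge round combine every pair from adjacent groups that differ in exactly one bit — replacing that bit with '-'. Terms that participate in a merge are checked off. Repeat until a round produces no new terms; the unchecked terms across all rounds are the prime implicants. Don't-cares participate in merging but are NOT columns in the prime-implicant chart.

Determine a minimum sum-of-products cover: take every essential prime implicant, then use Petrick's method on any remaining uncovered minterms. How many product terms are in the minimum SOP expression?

[col 0] 000001, 000010*, 000110*, 001000*, 001010*, 001100*, 010100, 100010*, 100100*, 100110*, 101010*, 101011*, 101100*, 110110*, 110111*, 111100*, 111101*
[col 1] -00010*, -00110*, -01010*, -01100, 00-010*, 000-10*, 001-00, 0010-0, 1-0110, 1-1100, 10-010*, 10-100, 100-10*, 1001-0, 10101-, 11011-, 11110-
[col 2] -0-010, -00-10
Prime implicants: -0-010, -00-10, -01100, 000001, 001-00, 0010-0, 010100, 1-0110, 1-1100, 10-100, 1001-0, 10101-, 11011-, 11110-
PI chart (minterm → PIs covering it):
  1 | 000001  (sole → essential)
  2 | -0-010,-00-10
  6 | -00-10  (sole → essential)
  8 | 001-00,0010-0
  10 | -0-010,0010-0
  12 | -01100,001-00
  20 | 010100  (sole → essential)
  34 | -0-010,-00-10
  36 | 10-100,1001-0
  38 | -00-10,1-0110,1001-0
  42 | -0-010,10101-
  43 | 10101-  (sole → essential)
  44 | -01100,1-1100,10-100
  54 | 1-0110,11011-
  55 | 11011-  (sole → essential)
  60 | 1-1100,11110-
  61 | 11110-  (sole → essential)
Essential prime implicants: -00-10, 000001, 010100, 10101-, 11011-, 11110-
Petrick residual → -0-010, 001-00, 10-100
Minimum SOP uses 9 PIs: b'd'ef' + b'c'ef' + a'b'c'd'e'f + a'b'ce'f' + a'bc'de'f' + ab'de'f' + ab'cd'e + abc'de + abcde'

9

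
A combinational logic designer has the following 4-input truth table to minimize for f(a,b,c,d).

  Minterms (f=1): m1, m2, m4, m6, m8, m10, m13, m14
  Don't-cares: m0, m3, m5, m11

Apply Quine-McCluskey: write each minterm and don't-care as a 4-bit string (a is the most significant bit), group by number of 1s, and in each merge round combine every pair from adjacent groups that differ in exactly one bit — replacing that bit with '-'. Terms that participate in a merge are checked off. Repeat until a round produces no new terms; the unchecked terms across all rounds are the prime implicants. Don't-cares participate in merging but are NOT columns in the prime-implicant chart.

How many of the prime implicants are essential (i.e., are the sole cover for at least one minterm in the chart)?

3

Round 0: 0000✓ 0001✓ 0010✓ 0011✓ 0100✓ 0101✓ 0110✓ 1000✓ 1010✓ 1011✓ 1101✓ 1110✓
Round 1: -000✓ -010✓ -011✓ -101 -110✓ 0-00✓ 0-01✓ 0-10✓ 00-0✓ 00-1✓ 000-✓ 001-✓ 01-0✓ 010-✓ 1-10✓ 10-0✓ 101-✓
Round 2: --10 -0-0 -01- 0--0 0-0- 00--
PIs = {--10, -0-0, -01-, -101, 0--0, 0-0-, 00--}
Coverage chart:
  m1: 0-0-,00--
  m2: --10,-0-0,-01-,0--0,00--
  m4: 0--0,0-0-
  m6: --10,0--0
  m8: -0-0 ←essential
  m10: --10,-0-0,-01-
  m13: -101 ←essential
  m14: --10 ←essential
Essential: --10, -0-0, -101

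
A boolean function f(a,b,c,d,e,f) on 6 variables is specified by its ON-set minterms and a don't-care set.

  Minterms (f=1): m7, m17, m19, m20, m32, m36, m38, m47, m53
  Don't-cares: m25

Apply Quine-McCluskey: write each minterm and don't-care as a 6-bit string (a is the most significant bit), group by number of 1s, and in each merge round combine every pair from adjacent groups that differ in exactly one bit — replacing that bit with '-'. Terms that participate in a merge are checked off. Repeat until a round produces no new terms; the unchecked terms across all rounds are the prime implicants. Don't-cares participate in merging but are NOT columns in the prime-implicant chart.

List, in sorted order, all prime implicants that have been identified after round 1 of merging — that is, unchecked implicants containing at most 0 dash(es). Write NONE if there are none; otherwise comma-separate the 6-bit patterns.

000111, 010100, 101111, 110101

size-2^0 implicants → 000111  010001(✓)  010011(✓)  010100  011001(✓)  100000(✓)  100100(✓)  100110(✓)  101111  110101
size-2^1 implicants → 01-001  0100-1  100-00  1001-0
Unchecked terms (primes): 000111, 01-001, 0100-1, 010100, 100-00, 1001-0, 101111, 110101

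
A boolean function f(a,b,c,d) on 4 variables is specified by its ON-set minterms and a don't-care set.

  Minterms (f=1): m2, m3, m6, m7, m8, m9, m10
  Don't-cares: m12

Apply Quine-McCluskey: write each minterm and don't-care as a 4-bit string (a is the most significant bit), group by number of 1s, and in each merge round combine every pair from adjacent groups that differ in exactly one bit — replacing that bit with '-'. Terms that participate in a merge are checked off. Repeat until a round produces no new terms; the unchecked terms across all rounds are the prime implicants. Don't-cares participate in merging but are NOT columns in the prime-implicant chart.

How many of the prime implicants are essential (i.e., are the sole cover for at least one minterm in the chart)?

size-2^0 implicants → 0010(✓)  0011(✓)  0110(✓)  0111(✓)  1000(✓)  1001(✓)  1010(✓)  1100(✓)
size-2^1 implicants → -010  0-10(✓)  0-11(✓)  001-(✓)  011-(✓)  1-00  10-0  100-
size-2^2 implicants → 0-1-
Unchecked terms (primes): -010, 0-1-, 1-00, 10-0, 100-
Minterm coverage:
  m2 ⊆ -010,0-1-
  m3 ⊆ 0-1- [E]
  m6 ⊆ 0-1- [E]
  m7 ⊆ 0-1- [E]
  m8 ⊆ 1-00,10-0,100-
  m9 ⊆ 100- [E]
  m10 ⊆ -010,10-0
E = {0-1-, 100-}

2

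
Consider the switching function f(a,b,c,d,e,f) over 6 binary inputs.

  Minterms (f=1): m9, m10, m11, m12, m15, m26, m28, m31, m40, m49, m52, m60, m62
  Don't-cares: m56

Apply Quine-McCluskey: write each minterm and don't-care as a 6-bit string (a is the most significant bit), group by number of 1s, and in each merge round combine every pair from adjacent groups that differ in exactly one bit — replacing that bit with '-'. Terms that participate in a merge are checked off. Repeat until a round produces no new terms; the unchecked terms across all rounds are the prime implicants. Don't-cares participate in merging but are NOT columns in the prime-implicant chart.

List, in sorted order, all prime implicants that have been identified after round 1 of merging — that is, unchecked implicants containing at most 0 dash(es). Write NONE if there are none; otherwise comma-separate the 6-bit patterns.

[col 0] 001001*, 001010*, 001011*, 001100*, 001111*, 011010*, 011100*, 011111*, 101000*, 110001, 110100*, 111000*, 111100*, 111110*
[col 1] -11100, 0-1010, 0-1100, 0-1111, 001-11, 0010-1, 00101-, 1-1000, 11-100, 111-00, 1111-0
Prime implicants: -11100, 0-1010, 0-1100, 0-1111, 001-11, 0010-1, 00101-, 1-1000, 11-100, 110001, 111-00, 1111-0

110001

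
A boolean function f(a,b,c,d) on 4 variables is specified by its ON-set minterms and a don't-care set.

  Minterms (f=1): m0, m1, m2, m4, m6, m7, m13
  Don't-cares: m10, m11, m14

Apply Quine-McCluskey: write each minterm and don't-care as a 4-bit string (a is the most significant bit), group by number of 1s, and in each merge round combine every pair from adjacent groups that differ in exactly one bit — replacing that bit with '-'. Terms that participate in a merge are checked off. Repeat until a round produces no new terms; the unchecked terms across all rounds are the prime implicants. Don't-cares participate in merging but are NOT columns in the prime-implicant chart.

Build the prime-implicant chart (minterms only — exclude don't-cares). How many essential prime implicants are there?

size-2^0 implicants → 0000(✓)  0001(✓)  0010(✓)  0100(✓)  0110(✓)  0111(✓)  1010(✓)  1011(✓)  1101  1110(✓)
size-2^1 implicants → -010(✓)  -110(✓)  0-00(✓)  0-10(✓)  00-0(✓)  000-  01-0(✓)  011-  1-10(✓)  101-
size-2^2 implicants → --10  0--0
Unchecked terms (primes): --10, 0--0, 000-, 011-, 101-, 1101
Minterm coverage:
  m0 ⊆ 0--0,000-
  m1 ⊆ 000- [E]
  m2 ⊆ --10,0--0
  m4 ⊆ 0--0 [E]
  m6 ⊆ --10,0--0,011-
  m7 ⊆ 011- [E]
  m13 ⊆ 1101 [E]
E = {0--0, 000-, 011-, 1101}

4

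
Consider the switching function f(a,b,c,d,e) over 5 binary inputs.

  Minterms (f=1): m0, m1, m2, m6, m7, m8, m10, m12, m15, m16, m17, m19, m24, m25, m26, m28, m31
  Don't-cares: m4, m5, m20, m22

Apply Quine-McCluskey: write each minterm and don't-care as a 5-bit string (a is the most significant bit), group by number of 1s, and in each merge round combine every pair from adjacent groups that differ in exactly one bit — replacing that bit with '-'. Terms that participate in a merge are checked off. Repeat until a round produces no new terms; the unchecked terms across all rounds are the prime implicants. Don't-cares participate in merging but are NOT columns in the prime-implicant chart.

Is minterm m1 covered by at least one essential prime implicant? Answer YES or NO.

NO

[col 0] 00000*, 00001*, 00010*, 00100*, 00101*, 00110*, 00111*, 01000*, 01010*, 01100*, 01111*, 10000*, 10001*, 10011*, 10100*, 10110*, 11000*, 11001*, 11010*, 11100*, 11111*
[col 1] -0000*, -0001*, -0100*, -0110*, -1000*, -1010*, -1100*, -1111, 0-000*, 0-010*, 0-100*, 0-111, 00-00*, 00-01*, 00-10*, 000-0*, 0000-*, 001-0*, 001-1*, 0010-*, 0011-*, 01-00*, 010-0*, 1-000*, 1-001*, 1-100*, 10-00*, 100-1, 1000-*, 101-0*, 11-00*, 110-0*, 1100-*
[col 2] --000*, --100*, -0-00*, -000-, -01-0, -1-00*, -10-0, 0--00*, 0-0-0, 00--0, 00-0-, 001--, 1--00*, 1-00-
[col 3] ---00
Prime implicants: ---00, -000-, -01-0, -10-0, -1111, 0-0-0, 0-111, 00--0, 00-0-, 001--, 1-00-, 100-1
PI chart (minterm → PIs covering it):
  0 | ---00,-000-,0-0-0,00--0,00-0-
  1 | -000-,00-0-
  2 | 0-0-0,00--0
  6 | -01-0,00--0,001--
  7 | 0-111,001--
  8 | ---00,-10-0,0-0-0
  10 | -10-0,0-0-0
  12 | ---00  (sole → essential)
  15 | -1111,0-111
  16 | ---00,-000-,1-00-
  17 | -000-,1-00-,100-1
  19 | 100-1  (sole → essential)
  24 | ---00,-10-0,1-00-
  25 | 1-00-  (sole → essential)
  26 | -10-0  (sole → essential)
  28 | ---00  (sole → essential)
  31 | -1111  (sole → essential)
Essential prime implicants: ---00, -10-0, -1111, 1-00-, 100-1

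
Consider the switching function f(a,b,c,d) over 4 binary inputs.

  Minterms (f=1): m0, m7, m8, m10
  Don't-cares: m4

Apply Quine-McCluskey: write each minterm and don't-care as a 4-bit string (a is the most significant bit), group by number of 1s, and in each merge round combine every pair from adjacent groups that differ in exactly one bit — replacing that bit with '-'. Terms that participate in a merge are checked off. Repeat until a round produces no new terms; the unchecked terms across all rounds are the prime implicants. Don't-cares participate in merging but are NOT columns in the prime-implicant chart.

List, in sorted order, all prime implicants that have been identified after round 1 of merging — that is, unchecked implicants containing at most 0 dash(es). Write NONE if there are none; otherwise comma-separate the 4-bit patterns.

[col 0] 0000*, 0100*, 0111, 1000*, 1010*
[col 1] -000, 0-00, 10-0
Prime implicants: -000, 0-00, 0111, 10-0

0111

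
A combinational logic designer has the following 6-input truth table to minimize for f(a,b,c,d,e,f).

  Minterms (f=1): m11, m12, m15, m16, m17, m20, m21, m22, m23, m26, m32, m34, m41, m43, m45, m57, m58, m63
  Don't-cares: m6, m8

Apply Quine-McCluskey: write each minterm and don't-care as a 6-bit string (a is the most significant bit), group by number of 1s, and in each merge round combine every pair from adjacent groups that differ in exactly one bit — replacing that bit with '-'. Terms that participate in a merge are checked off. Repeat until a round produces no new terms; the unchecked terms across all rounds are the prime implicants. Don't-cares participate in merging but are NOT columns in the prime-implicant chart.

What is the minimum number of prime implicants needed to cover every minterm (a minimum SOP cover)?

10

Round 0: 000110✓ 001000✓ 001011✓ 001100✓ 001111✓ 010000✓ 010001✓ 010100✓ 010101✓ 010110✓ 010111✓ 011010✓ 100000✓ 100010✓ 101001✓ 101011✓ 101101✓ 111001✓ 111010✓ 111111
Round 1: -01011 -11010 0-0110 001-00 001-11 010-00✓ 010-01✓ 01000-✓ 0101-0✓ 0101-1✓ 01010-✓ 01011-✓ 1-1001 1000-0 101-01 1010-1
Round 2: 010-0- 0101--
PIs = {-01011, -11010, 0-0110, 001-00, 001-11, 010-0-, 0101--, 1-1001, 1000-0, 101-01, 1010-1, 111111}
Coverage chart:
  m11: -01011,001-11
  m12: 001-00 ←essential
  m15: 001-11 ←essential
  m16: 010-0- ←essential
  m17: 010-0- ←essential
  m20: 010-0-,0101--
  m21: 010-0-,0101--
  m22: 0-0110,0101--
  m23: 0101-- ←essential
  m26: -11010 ←essential
  m32: 1000-0 ←essential
  m34: 1000-0 ←essential
  m41: 1-1001,101-01,1010-1
  m43: -01011,1010-1
  m45: 101-01 ←essential
  m57: 1-1001 ←essential
  m58: -11010 ←essential
  m63: 111111 ←essential
Essential: -11010, 001-00, 001-11, 010-0-, 0101--, 1-1001, 1000-0, 101-01, 111111
Petrick residual → -01011
Min cover (10 terms): b'cd'ef + bcd'ef' + a'b'ce'f' + a'b'cef + a'bc'e' + a'bc'd + acd'e'f + ab'c'd'f' + ab'ce'f + abcdef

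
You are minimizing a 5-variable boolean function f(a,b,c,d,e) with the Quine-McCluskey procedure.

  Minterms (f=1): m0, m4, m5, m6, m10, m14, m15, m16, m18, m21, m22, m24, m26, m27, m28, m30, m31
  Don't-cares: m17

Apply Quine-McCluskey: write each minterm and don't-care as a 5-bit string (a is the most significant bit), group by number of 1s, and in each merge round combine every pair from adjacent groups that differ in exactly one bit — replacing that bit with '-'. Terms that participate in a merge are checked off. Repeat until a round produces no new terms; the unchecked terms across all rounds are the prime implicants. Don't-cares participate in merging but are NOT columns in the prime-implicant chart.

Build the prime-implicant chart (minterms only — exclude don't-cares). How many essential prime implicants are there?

[col 0] 00000*, 00100*, 00101*, 00110*, 01010*, 01110*, 01111*, 10000*, 10001*, 10010*, 10101*, 10110*, 11000*, 11010*, 11011*, 11100*, 11110*, 11111*
[col 1] -0000, -0101, -0110*, -1010*, -1110*, -1111*, 0-110*, 00-00, 001-0, 0010-, 01-10*, 0111-*, 1-000*, 1-010*, 1-110*, 10-01, 10-10*, 100-0*, 1000-, 11-00*, 11-10*, 11-11*, 110-0*, 1101-*, 111-0*, 1111-*
[col 2] --110, -1-10, -111-, 1--10, 1-0-0, 11--0, 11-1-
Prime implicants: --110, -0000, -0101, -1-10, -111-, 00-00, 001-0, 0010-, 1--10, 1-0-0, 10-01, 1000-, 11--0, 11-1-
PI chart (minterm → PIs covering it):
  0 | -0000,00-00
  4 | 00-00,001-0,0010-
  5 | -0101,0010-
  6 | --110,001-0
  10 | -1-10  (sole → essential)
  14 | --110,-1-10,-111-
  15 | -111-  (sole → essential)
  16 | -0000,1-0-0,1000-
  18 | 1--10,1-0-0
  21 | -0101,10-01
  22 | --110,1--10
  24 | 1-0-0,11--0
  26 | -1-10,1--10,1-0-0,11--0,11-1-
  27 | 11-1-  (sole → essential)
  28 | 11--0  (sole → essential)
  30 | --110,-1-10,-111-,1--10,11--0,11-1-
  31 | -111-,11-1-
Essential prime implicants: -1-10, -111-, 11--0, 11-1-

4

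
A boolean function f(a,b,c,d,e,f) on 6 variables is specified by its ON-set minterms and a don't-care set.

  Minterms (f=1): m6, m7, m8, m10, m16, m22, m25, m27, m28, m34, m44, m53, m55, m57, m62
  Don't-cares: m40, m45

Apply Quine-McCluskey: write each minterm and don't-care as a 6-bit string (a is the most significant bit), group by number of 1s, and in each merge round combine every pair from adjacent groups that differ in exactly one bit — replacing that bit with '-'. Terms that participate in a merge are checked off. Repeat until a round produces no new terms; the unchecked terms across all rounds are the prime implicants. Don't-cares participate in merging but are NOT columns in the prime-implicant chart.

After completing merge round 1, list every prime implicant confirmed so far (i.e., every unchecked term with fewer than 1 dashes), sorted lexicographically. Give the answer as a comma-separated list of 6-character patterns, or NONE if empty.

010000, 011100, 100010, 111110

Round 0: 000110✓ 000111✓ 001000✓ 001010✓ 010000 010110✓ 011001✓ 011011✓ 011100 100010 101000✓ 101100✓ 101101✓ 110101✓ 110111✓ 111001✓ 111110
Round 1: -01000 -11001 0-0110 00011- 0010-0 0110-1 101-00 10110- 1101-1
PIs = {-01000, -11001, 0-0110, 00011-, 0010-0, 010000, 0110-1, 011100, 100010, 101-00, 10110-, 1101-1, 111110}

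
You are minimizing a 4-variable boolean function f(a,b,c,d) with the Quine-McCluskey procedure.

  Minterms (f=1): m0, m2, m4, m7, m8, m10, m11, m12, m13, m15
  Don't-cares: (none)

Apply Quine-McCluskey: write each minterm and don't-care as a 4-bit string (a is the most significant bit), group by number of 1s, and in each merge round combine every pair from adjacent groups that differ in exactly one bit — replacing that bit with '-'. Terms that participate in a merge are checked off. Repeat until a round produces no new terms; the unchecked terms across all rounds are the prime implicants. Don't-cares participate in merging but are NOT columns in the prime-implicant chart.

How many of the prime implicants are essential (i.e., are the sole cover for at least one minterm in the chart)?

Round 0: 0000✓ 0010✓ 0100✓ 0111✓ 1000✓ 1010✓ 1011✓ 1100✓ 1101✓ 1111✓
Round 1: -000✓ -010✓ -100✓ -111 0-00✓ 00-0✓ 1-00✓ 1-11 10-0✓ 101- 11-1 110-
Round 2: --00 -0-0
PIs = {--00, -0-0, -111, 1-11, 101-, 11-1, 110-}
Coverage chart:
  m0: --00,-0-0
  m2: -0-0 ←essential
  m4: --00 ←essential
  m7: -111 ←essential
  m8: --00,-0-0
  m10: -0-0,101-
  m11: 1-11,101-
  m12: --00,110-
  m13: 11-1,110-
  m15: -111,1-11,11-1
Essential: --00, -0-0, -111

3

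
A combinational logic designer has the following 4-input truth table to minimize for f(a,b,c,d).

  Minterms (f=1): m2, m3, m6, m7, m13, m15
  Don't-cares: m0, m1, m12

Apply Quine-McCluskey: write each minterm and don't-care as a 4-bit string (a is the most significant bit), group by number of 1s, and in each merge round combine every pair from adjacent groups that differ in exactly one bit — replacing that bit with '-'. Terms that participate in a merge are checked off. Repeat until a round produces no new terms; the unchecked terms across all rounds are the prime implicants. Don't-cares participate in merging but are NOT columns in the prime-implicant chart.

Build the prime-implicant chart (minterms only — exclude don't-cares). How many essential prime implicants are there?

Round 0: 0000✓ 0001✓ 0010✓ 0011✓ 0110✓ 0111✓ 1100✓ 1101✓ 1111✓
Round 1: -111 0-10✓ 0-11✓ 00-0✓ 00-1✓ 000-✓ 001-✓ 011-✓ 11-1 110-
Round 2: 0-1- 00--
PIs = {-111, 0-1-, 00--, 11-1, 110-}
Coverage chart:
  m2: 0-1-,00--
  m3: 0-1-,00--
  m6: 0-1- ←essential
  m7: -111,0-1-
  m13: 11-1,110-
  m15: -111,11-1
Essential: 0-1-

1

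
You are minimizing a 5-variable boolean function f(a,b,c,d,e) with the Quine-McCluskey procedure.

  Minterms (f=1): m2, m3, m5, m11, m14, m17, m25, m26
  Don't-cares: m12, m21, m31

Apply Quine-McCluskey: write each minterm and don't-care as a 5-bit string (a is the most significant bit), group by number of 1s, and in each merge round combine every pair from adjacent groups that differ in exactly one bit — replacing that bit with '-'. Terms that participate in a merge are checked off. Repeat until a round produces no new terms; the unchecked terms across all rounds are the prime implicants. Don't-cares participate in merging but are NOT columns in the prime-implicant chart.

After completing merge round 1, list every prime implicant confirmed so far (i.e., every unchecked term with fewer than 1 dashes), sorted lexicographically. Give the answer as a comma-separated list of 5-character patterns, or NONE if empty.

size-2^0 implicants → 00010(✓)  00011(✓)  00101(✓)  01011(✓)  01100(✓)  01110(✓)  10001(✓)  10101(✓)  11001(✓)  11010  11111
size-2^1 implicants → -0101  0-011  0001-  011-0  1-001  10-01
Unchecked terms (primes): -0101, 0-011, 0001-, 011-0, 1-001, 10-01, 11010, 11111

11010, 11111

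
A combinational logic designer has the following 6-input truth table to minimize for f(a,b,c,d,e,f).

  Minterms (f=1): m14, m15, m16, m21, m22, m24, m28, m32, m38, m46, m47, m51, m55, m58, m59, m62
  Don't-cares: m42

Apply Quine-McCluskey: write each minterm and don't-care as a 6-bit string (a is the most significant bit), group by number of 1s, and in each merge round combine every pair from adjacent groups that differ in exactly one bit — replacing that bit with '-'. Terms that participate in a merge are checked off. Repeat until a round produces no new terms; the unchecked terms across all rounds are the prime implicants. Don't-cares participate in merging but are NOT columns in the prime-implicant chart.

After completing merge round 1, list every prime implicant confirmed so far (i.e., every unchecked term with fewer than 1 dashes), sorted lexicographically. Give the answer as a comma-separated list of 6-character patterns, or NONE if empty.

size-2^0 implicants → 001110(✓)  001111(✓)  010000(✓)  010101  010110  011000(✓)  011100(✓)  100000  100110(✓)  101010(✓)  101110(✓)  101111(✓)  110011(✓)  110111(✓)  111010(✓)  111011(✓)  111110(✓)
size-2^1 implicants → -01110(✓)  -01111(✓)  00111-(✓)  01-000  011-00  1-1010(✓)  1-1110(✓)  10-110  101-10(✓)  10111-(✓)  11-011  110-11  111-10(✓)  11101-
size-2^2 implicants → -0111-  1-1-10
Unchecked terms (primes): -0111-, 01-000, 010101, 010110, 011-00, 1-1-10, 10-110, 100000, 11-011, 110-11, 11101-

010101, 010110, 100000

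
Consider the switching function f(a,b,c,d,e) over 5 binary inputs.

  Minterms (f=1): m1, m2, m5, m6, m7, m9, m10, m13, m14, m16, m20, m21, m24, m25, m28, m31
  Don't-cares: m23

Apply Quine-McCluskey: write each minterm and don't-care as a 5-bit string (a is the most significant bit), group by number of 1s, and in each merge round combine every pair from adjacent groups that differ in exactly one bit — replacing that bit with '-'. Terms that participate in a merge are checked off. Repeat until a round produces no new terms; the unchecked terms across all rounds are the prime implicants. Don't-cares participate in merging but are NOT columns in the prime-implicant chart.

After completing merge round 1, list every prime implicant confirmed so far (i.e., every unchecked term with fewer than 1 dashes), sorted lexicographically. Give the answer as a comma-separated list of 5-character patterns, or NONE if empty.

NONE

[col 0] 00001*, 00010*, 00101*, 00110*, 00111*, 01001*, 01010*, 01101*, 01110*, 10000*, 10100*, 10101*, 10111*, 11000*, 11001*, 11100*, 11111*
[col 1] -0101*, -0111*, -1001, 0-001*, 0-010*, 0-101*, 0-110*, 00-01*, 00-10*, 001-1*, 0011-, 01-01*, 01-10*, 1-000*, 1-100*, 1-111, 10-00*, 101-1*, 1010-, 11-00*, 1100-
[col 2] -01-1, 0--01, 0--10, 1--00
Prime implicants: -01-1, -1001, 0--01, 0--10, 0011-, 1--00, 1-111, 1010-, 1100-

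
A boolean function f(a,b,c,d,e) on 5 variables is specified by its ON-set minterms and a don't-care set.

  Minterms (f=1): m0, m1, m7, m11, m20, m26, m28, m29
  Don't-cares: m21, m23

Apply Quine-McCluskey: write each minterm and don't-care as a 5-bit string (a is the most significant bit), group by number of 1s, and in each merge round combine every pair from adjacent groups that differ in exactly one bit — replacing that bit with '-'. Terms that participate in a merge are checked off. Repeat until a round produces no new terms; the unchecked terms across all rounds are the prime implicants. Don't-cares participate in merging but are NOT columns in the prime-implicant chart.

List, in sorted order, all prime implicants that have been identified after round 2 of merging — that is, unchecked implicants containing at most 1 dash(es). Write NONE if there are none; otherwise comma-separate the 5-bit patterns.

-0111, 0000-, 01011, 101-1, 11010

size-2^0 implicants → 00000(✓)  00001(✓)  00111(✓)  01011  10100(✓)  10101(✓)  10111(✓)  11010  11100(✓)  11101(✓)
size-2^1 implicants → -0111  0000-  1-100(✓)  1-101(✓)  101-1  1010-(✓)  1110-(✓)
size-2^2 implicants → 1-10-
Unchecked terms (primes): -0111, 0000-, 01011, 1-10-, 101-1, 11010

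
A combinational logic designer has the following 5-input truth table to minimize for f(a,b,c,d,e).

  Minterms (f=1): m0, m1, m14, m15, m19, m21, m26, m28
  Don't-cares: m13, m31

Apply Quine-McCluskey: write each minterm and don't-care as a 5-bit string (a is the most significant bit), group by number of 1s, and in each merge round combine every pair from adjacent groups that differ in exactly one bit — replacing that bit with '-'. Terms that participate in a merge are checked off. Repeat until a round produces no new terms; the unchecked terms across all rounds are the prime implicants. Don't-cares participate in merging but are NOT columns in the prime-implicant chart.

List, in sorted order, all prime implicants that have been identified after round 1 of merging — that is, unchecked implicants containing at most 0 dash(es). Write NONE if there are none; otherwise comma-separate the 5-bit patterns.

10011, 10101, 11010, 11100

Round 0: 00000✓ 00001✓ 01101✓ 01110✓ 01111✓ 10011 10101 11010 11100 11111✓
Round 1: -1111 0000- 011-1 0111-
PIs = {-1111, 0000-, 011-1, 0111-, 10011, 10101, 11010, 11100}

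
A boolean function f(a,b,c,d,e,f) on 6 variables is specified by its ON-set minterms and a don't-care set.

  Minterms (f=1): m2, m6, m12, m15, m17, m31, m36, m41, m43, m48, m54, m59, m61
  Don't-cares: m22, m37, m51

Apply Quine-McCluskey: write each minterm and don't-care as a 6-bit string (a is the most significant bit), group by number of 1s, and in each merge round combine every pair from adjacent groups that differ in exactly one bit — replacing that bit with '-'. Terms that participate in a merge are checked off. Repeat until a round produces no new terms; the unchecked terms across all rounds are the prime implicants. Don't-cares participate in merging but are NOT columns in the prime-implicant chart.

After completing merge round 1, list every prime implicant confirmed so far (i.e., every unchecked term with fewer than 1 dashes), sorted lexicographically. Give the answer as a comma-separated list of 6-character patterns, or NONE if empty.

001100, 010001, 110000, 111101

Round 0: 000010✓ 000110✓ 001100 001111✓ 010001 010110✓ 011111✓ 100100✓ 100101✓ 101001✓ 101011✓ 110000 110011✓ 110110✓ 111011✓ 111101
Round 1: -10110 0-0110 0-1111 000-10 1-1011 10010- 1010-1 11-011
PIs = {-10110, 0-0110, 0-1111, 000-10, 001100, 010001, 1-1011, 10010-, 1010-1, 11-011, 110000, 111101}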